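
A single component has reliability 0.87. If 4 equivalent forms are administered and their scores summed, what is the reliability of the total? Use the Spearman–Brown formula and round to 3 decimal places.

ρ_k = kρ / (1 + (k−1)ρ) = 4·0.87 / (1 + 3·0.87) = 3.480 / 3.610 = 0.964.

0.964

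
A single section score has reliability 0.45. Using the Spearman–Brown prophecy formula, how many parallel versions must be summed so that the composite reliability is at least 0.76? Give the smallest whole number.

4

k ≥ ρ*(1−ρ₁)/(ρ₁(1−ρ*)) = 0.76·0.55 / (0.45·0.24) = 3.870.
Smallest integer k = 4.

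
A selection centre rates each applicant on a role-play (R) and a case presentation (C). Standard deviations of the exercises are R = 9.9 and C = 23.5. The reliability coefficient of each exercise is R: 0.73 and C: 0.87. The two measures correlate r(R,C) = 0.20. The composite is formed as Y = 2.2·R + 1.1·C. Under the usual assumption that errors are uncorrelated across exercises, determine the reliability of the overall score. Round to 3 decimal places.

Var(Y) = 2.2²·9.9² + 1.1²·23.5² + 2·[2.42·9.9·23.5·0.20] = 1142.59 + 225.205 = 1367.8.
With uncorrelated errors the cross-covariances are all true-score covariance, so they carry over unchanged; only the diagonal terms shrink to ρᵢσᵢ².
True-score variance = [2.2²·9.9²·0.73 + 1.1²·23.5²·0.87] + 225.205 = 927.643 + 225.205 = 1152.85.
Reliability = 1152.85 / 1367.8 = 0.843.

0.843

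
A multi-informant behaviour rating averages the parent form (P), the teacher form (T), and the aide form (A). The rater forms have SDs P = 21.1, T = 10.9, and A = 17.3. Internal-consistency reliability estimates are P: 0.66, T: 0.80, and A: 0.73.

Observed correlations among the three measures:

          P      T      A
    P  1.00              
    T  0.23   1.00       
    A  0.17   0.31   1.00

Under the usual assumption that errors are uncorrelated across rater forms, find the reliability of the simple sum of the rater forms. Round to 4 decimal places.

Var(P+T+A) = 21.1² + 10.9² + 17.3² + 2·[21.1·10.9·0.23 + 21.1·17.3·0.17 + 10.9·17.3·0.31] = 863.31 + 346.819 = 1210.13.
Under uncorrelated errors the observed covariances equal the true-score covariances, so only the own-variance terms attenuate.
True-score variance = [21.1²·0.66 + 10.9²·0.80 + 17.3²·0.73] + 346.819 = 607.368 + 346.819 = 954.187.
Reliability = 954.187 / 1210.13 = 0.7885.

0.7885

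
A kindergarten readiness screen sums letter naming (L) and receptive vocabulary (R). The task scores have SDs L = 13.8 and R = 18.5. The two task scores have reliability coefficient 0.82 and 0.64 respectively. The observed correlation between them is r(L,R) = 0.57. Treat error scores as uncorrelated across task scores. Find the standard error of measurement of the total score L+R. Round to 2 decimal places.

12.55

Var(total) = 532.69 + 291.042 = 823.732.
True-score variance = 375.201 + 291.042 = 666.243, so reliability = 0.8088.
Error variance = 823.732 − 666.243 = 157.489; SEM = √157.489 = 12.55.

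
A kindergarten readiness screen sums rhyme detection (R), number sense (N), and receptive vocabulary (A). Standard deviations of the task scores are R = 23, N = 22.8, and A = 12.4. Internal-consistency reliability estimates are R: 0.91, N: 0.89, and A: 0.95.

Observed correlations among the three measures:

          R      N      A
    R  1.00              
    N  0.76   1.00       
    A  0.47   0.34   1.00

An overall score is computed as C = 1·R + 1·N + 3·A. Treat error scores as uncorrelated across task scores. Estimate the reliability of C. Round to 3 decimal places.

0.962

Var(C) = 23² + 22.8² + 3²·12.4² + 2·[23·22.8·0.76 + 3·23·12.4·0.47 + 3·22.8·12.4·0.34] = 2432.68 + 2178.1 = 4610.78.
With uncorrelated errors the cross-covariances are all true-score covariance, so they carry over unchanged; only the diagonal terms shrink to ρᵢσᵢ².
True-score variance = [23²·0.91 + 22.8²·0.89 + 3²·12.4²·0.95] + 2178.1 = 2258.7 + 2178.1 = 4436.8.
Reliability = 4436.8 / 4610.78 = 0.962.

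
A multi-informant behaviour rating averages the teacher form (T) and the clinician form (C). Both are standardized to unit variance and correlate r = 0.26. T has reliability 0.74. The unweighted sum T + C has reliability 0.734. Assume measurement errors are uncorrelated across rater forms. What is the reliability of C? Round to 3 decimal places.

0.590

Var(T+C) = 2 + 2·0.26 = 2.520.
True-score variance = ρ_T + ρ_C + 2·0.26, so 0.734 = (0.74 + ρ_C + 0.52) / 2.520.
ρ_C = 0.734·2.520 − 0.74 − 0.52 = 0.590.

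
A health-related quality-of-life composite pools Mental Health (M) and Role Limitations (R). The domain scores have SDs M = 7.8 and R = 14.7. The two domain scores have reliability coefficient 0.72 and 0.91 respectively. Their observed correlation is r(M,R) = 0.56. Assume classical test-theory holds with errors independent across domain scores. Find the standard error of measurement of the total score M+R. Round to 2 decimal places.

6.04

Var(total) = 276.93 + 128.419 = 405.349.
True-score variance = 240.447 + 128.419 = 368.866, so reliability = 0.9100.
Error variance = 405.349 − 368.866 = 36.4833; SEM = √36.4833 = 6.04.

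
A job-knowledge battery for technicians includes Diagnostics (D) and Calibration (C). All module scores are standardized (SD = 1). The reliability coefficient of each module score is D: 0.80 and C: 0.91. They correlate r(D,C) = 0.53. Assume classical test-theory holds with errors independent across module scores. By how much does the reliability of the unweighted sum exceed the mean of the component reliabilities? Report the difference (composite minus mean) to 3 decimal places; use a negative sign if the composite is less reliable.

Var(sum) = 2 + 1.06 = 3.06; true-score variance = 1.71 + 1.06 = 2.77; composite reliability = 0.9052.
Mean component reliability = 0.8550.
Difference = 0.9052 − 0.8550 = 0.050.

0.050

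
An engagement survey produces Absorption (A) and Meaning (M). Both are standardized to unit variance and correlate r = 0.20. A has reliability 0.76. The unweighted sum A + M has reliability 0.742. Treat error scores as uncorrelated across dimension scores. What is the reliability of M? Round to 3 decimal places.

0.621

Var(A+M) = 2 + 2·0.20 = 2.400.
True-score variance = ρ_A + ρ_M + 2·0.20, so 0.742 = (0.76 + ρ_M + 0.40) / 2.400.
ρ_M = 0.742·2.400 − 0.76 − 0.40 = 0.621.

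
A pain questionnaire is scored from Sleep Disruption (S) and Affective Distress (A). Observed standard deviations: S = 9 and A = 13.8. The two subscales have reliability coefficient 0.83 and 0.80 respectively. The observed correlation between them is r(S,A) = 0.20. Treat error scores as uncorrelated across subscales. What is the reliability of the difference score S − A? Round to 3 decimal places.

0.766

Var(S−A) = 9² + 13.8² − 2·9·13.8·0.20 = 271.44 − 49.68 = 221.76.
With uncorrelated errors the cross-covariances are all true-score covariance, so they carry over unchanged; only the diagonal terms shrink to ρᵢσᵢ².
True-score variance = [9²·0.83 + 13.8²·0.80] − 49.68 = 219.582 − 49.68 = 169.902.
Reliability = 169.902 / 221.76 = 0.766.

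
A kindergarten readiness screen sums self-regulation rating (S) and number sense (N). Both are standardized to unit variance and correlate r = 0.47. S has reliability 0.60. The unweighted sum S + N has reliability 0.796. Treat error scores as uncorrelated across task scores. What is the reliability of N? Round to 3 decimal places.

Var(S+N) = 2 + 2·0.47 = 2.940.
True-score variance = ρ_S + ρ_N + 2·0.47, so 0.796 = (0.60 + ρ_N + 0.94) / 2.940.
ρ_N = 0.796·2.940 − 0.60 − 0.94 = 0.800.

0.800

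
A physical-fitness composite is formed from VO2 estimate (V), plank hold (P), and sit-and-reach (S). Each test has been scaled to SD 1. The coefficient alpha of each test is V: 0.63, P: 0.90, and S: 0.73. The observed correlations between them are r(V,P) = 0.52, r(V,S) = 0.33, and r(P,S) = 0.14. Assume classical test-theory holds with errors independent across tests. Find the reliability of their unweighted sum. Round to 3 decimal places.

Var(V+P+S) = 3 + 2·[0.52 + 0.33 + 0.14] = 3 + 1.98 = 4.98.
Because errors are independent across components, Cov(Tᵢ,Tⱼ) = Cov(Xᵢ,Xⱼ); the off-diagonal part of the true-score variance is the same as above.
True-score variance = [0.63 + 0.90 + 0.73] + 1.98 = 2.26 + 1.98 = 4.24.
Reliability = 4.24 / 4.98 = 0.851.

0.851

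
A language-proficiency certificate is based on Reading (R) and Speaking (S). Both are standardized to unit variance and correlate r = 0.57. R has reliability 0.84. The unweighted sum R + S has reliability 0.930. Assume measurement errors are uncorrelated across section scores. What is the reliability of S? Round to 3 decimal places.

Var(R+S) = 2 + 2·0.57 = 3.140.
True-score variance = ρ_R + ρ_S + 2·0.57, so 0.930 = (0.84 + ρ_S + 1.14) / 3.140.
ρ_S = 0.930·3.140 − 0.84 − 1.14 = 0.940.

0.940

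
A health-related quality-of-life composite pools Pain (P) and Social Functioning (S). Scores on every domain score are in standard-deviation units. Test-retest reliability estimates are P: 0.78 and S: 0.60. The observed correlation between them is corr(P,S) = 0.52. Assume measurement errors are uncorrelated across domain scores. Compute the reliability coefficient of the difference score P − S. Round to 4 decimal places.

0.3542

Var(P−S) = 1 + 1 − 2·0.52 = 2 − 1.04 = 0.96.
Because errors are independent across components, Cov(Tᵢ,Tⱼ) = Cov(Xᵢ,Xⱼ); the off-diagonal part of the true-score variance is the same as above.
True-score variance = [0.78 + 0.60] − 1.04 = 1.38 − 1.04 = 0.34.
Reliability = 0.34 / 0.96 = 0.3542.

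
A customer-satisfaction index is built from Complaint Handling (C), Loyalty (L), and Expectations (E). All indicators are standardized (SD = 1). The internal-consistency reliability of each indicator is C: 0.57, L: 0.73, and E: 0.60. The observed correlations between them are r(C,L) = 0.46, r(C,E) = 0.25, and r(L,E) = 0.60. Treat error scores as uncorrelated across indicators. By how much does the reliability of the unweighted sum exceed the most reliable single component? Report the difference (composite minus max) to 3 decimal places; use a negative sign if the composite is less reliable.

Var(sum) = 3 + 2.62 = 5.62; true-score variance = 1.9 + 2.62 = 4.52; composite reliability = 0.8043.
Max component reliability = 0.7300.
Difference = 0.8043 − 0.7300 = 0.074.

0.074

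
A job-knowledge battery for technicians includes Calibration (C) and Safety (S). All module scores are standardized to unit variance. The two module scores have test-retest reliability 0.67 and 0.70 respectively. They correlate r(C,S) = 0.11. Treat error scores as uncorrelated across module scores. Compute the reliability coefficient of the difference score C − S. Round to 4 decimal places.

Var(C−S) = 1 + 1 − 2·0.11 = 2 − 0.22 = 1.78.
Under uncorrelated errors the observed covariances equal the true-score covariances, so only the own-variance terms attenuate.
True-score variance = [0.67 + 0.70] − 0.22 = 1.37 − 0.22 = 1.15.
Reliability = 1.15 / 1.78 = 0.6461.

0.6461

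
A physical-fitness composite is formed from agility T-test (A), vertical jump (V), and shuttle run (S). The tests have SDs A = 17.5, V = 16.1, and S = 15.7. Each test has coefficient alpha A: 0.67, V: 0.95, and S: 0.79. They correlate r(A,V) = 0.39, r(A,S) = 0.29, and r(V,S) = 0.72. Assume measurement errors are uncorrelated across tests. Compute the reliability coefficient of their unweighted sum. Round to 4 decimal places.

Var(A+V+S) = 17.5² + 16.1² + 15.7² + 2·[17.5·16.1·0.39 + 17.5·15.7·0.29 + 16.1·15.7·0.72] = 811.95 + 743.109 = 1555.06.
Under uncorrelated errors the observed covariances equal the true-score covariances, so only the own-variance terms attenuate.
True-score variance = [17.5²·0.67 + 16.1²·0.95 + 15.7²·0.79] + 743.109 = 646.164 + 743.109 = 1389.27.
Reliability = 1389.27 / 1555.06 = 0.8934.

0.8934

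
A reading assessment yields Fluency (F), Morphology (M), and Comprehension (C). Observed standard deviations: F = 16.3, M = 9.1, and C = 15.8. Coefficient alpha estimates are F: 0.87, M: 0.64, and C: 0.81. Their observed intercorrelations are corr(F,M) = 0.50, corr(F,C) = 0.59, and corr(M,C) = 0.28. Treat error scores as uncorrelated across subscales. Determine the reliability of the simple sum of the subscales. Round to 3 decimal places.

0.901

Var(F+M+C) = 16.3² + 9.1² + 15.8² + 2·[16.3·9.1·0.50 + 16.3·15.8·0.59 + 9.1·15.8·0.28] = 598.14 + 532.744 = 1130.88.
With uncorrelated errors the cross-covariances are all true-score covariance, so they carry over unchanged; only the diagonal terms shrink to ρᵢσᵢ².
True-score variance = [16.3²·0.87 + 9.1²·0.64 + 15.8²·0.81] + 532.744 = 486.357 + 532.744 = 1019.1.
Reliability = 1019.1 / 1130.88 = 0.901.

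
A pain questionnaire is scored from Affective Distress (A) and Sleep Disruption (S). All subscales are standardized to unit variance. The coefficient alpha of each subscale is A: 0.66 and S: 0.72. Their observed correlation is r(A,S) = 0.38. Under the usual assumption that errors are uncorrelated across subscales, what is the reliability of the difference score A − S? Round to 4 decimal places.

Var(A−S) = 1 + 1 − 2·0.38 = 2 − 0.76 = 1.24.
Because errors are independent across components, Cov(Tᵢ,Tⱼ) = Cov(Xᵢ,Xⱼ); the off-diagonal part of the true-score variance is the same as above.
True-score variance = [0.66 + 0.72] − 0.76 = 1.38 − 0.76 = 0.62.
Reliability = 0.62 / 1.24 = 0.5000.

0.5000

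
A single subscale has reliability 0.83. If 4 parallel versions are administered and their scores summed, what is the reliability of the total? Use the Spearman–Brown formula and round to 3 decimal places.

ρ_k = kρ / (1 + (k−1)ρ) = 4·0.83 / (1 + 3·0.83) = 3.320 / 3.490 = 0.951.

0.951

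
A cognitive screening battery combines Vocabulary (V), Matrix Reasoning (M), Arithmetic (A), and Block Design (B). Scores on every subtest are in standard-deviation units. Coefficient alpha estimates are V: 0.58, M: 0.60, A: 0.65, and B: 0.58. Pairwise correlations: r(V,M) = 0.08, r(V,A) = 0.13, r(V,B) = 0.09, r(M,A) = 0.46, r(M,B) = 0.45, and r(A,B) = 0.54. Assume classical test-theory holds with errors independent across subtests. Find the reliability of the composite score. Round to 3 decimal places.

Var(V+M+A+B) = 4 + 2·[0.08 + 0.13 + 0.09 + 0.46 + 0.45 + 0.54] = 4 + 3.5 = 7.5.
With uncorrelated errors the cross-covariances are all true-score covariance, so they carry over unchanged; only the diagonal terms shrink to ρᵢσᵢ².
True-score variance = [0.58 + 0.60 + 0.65 + 0.58] + 3.5 = 2.41 + 3.5 = 5.91.
Reliability = 5.91 / 7.5 = 0.788.

0.788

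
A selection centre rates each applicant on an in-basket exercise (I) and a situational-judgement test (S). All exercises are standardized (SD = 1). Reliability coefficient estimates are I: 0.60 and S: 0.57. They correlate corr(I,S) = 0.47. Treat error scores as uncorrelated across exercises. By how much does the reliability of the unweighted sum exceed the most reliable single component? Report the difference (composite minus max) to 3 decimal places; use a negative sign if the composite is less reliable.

Var(sum) = 2 + 0.94 = 2.94; true-score variance = 1.17 + 0.94 = 2.11; composite reliability = 0.7177.
Max component reliability = 0.6000.
Difference = 0.7177 − 0.6000 = 0.118.

0.118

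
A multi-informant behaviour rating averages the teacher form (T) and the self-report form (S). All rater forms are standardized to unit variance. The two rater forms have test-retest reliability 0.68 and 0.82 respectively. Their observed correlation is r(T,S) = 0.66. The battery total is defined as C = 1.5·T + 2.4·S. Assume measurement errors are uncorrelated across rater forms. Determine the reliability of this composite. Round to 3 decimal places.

Var(C) = 1.5² + 2.4² + 2·[3.6·0.66] = 8.01 + 4.752 = 12.762.
With uncorrelated errors the cross-covariances are all true-score covariance, so they carry over unchanged; only the diagonal terms shrink to ρᵢσᵢ².
True-score variance = [1.5²·0.68 + 2.4²·0.82] + 4.752 = 6.2532 + 4.752 = 11.0052.
Reliability = 11.0052 / 12.762 = 0.862.

0.862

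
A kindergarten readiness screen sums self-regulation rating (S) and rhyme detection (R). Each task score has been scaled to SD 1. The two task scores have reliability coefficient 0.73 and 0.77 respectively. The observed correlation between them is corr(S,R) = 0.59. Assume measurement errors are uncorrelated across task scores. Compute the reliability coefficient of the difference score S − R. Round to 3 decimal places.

Var(S−R) = 1 + 1 − 2·0.59 = 2 − 1.18 = 0.82.
Under uncorrelated errors the observed covariances equal the true-score covariances, so only the own-variance terms attenuate.
True-score variance = [0.73 + 0.77] − 1.18 = 1.5 − 1.18 = 0.32.
Reliability = 0.32 / 0.82 = 0.390.

0.390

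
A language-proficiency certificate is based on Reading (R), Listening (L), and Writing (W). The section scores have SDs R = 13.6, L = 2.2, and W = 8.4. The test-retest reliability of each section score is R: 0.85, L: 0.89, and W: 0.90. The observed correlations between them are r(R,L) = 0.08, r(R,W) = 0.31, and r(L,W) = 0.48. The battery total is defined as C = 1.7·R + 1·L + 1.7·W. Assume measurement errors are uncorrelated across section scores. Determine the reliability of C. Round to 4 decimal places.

0.8975

Var(C) = 1.7²·13.6² + 2.2² + 1.7²·8.4² + 2·[1.7·13.6·2.2·0.08 + 2.89·13.6·8.4·0.31 + 1.7·2.2·8.4·0.48] = 743.293 + 242.993 = 986.286.
Under uncorrelated errors the observed covariances equal the true-score covariances, so only the own-variance terms attenuate.
True-score variance = [1.7²·13.6²·0.85 + 2.2²·0.89 + 1.7²·8.4²·0.90] + 242.993 = 642.188 + 242.993 = 885.181.
Reliability = 885.181 / 986.286 = 0.8975.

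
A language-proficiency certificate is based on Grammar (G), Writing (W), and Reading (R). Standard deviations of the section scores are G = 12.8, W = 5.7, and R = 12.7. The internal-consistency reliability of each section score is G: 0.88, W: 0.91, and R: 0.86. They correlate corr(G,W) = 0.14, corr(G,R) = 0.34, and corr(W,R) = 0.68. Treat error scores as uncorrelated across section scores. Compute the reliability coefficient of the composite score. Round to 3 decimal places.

Var(G+W+R) = 12.8² + 5.7² + 12.7² + 2·[12.8·5.7·0.14 + 12.8·12.7·0.34 + 5.7·12.7·0.68] = 357.62 + 229.42 = 587.04.
Because errors are independent across components, Cov(Tᵢ,Tⱼ) = Cov(Xᵢ,Xⱼ); the off-diagonal part of the true-score variance is the same as above.
True-score variance = [12.8²·0.88 + 5.7²·0.91 + 12.7²·0.86] + 229.42 = 312.455 + 229.42 = 541.875.
Reliability = 541.875 / 587.04 = 0.923.

0.923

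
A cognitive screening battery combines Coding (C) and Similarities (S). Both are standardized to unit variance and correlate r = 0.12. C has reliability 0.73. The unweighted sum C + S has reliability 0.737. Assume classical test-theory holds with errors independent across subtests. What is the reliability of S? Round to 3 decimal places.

Var(C+S) = 2 + 2·0.12 = 2.240.
True-score variance = ρ_C + ρ_S + 2·0.12, so 0.737 = (0.73 + ρ_S + 0.24) / 2.240.
ρ_S = 0.737·2.240 − 0.73 − 0.24 = 0.681.

0.681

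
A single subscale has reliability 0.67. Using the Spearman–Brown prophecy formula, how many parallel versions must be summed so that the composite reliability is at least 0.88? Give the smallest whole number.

4

k ≥ ρ*(1−ρ₁)/(ρ₁(1−ρ*)) = 0.88·0.33 / (0.67·0.12) = 3.612.
Smallest integer k = 4.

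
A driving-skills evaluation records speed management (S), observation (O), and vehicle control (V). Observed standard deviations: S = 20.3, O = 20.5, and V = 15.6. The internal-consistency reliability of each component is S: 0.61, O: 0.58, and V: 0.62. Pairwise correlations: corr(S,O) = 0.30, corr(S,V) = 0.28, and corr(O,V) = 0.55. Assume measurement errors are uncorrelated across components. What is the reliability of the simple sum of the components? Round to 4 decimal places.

Var(S+O+V) = 20.3² + 20.5² + 15.6² + 2·[20.3·20.5·0.30 + 20.3·15.6·0.28 + 20.5·15.6·0.55] = 1075.7 + 778.811 = 1854.51.
With uncorrelated errors the cross-covariances are all true-score covariance, so they carry over unchanged; only the diagonal terms shrink to ρᵢσᵢ².
True-score variance = [20.3²·0.61 + 20.5²·0.58 + 15.6²·0.62] + 778.811 = 646.003 + 778.811 = 1424.81.
Reliability = 1424.81 / 1854.51 = 0.7683.

0.7683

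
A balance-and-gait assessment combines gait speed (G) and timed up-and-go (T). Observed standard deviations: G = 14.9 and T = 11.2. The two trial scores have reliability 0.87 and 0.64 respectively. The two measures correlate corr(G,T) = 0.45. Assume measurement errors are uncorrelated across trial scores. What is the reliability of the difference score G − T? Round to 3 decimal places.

0.625

Var(G−T) = 14.9² + 11.2² − 2·14.9·11.2·0.45 = 347.45 − 150.192 = 197.258.
Under uncorrelated errors the observed covariances equal the true-score covariances, so only the own-variance terms attenuate.
True-score variance = [14.9²·0.87 + 11.2²·0.64] − 150.192 = 273.43 − 150.192 = 123.238.
Reliability = 123.238 / 197.258 = 0.625.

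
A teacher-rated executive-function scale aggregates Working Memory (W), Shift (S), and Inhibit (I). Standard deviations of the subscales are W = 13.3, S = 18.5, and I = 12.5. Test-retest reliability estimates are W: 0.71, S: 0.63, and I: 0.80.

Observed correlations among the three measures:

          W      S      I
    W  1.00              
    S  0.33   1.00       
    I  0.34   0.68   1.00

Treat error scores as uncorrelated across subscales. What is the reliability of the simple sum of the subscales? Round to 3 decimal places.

0.835

Var(W+S+I) = 13.3² + 18.5² + 12.5² + 2·[13.3·18.5·0.33 + 13.3·12.5·0.34 + 18.5·12.5·0.68] = 675.39 + 589.943 = 1265.33.
With uncorrelated errors the cross-covariances are all true-score covariance, so they carry over unchanged; only the diagonal terms shrink to ρᵢσᵢ².
True-score variance = [13.3²·0.71 + 18.5²·0.63 + 12.5²·0.80] + 589.943 = 466.209 + 589.943 = 1056.15.
Reliability = 1056.15 / 1265.33 = 0.835.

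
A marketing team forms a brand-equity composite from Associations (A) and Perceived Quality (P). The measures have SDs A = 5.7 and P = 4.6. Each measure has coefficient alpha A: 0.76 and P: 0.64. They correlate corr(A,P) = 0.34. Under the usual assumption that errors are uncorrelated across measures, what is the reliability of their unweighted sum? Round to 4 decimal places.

0.7843

Var(A+P) = 5.7² + 4.6² + 2·[5.7·4.6·0.34] = 53.65 + 17.8296 = 71.4796.
Because errors are independent across components, Cov(Tᵢ,Tⱼ) = Cov(Xᵢ,Xⱼ); the off-diagonal part of the true-score variance is the same as above.
True-score variance = [5.7²·0.76 + 4.6²·0.64] + 17.8296 = 38.2348 + 17.8296 = 56.0644.
Reliability = 56.0644 / 71.4796 = 0.7843.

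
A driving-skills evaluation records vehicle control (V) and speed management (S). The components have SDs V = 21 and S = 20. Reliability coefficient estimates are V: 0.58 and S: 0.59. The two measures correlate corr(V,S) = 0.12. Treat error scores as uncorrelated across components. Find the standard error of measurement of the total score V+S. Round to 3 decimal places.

18.687

Var(total) = 841 + 100.8 = 941.8.
True-score variance = 491.78 + 100.8 = 592.58, so reliability = 0.6292.
Error variance = 941.8 − 592.58 = 349.22; SEM = √349.22 = 18.687.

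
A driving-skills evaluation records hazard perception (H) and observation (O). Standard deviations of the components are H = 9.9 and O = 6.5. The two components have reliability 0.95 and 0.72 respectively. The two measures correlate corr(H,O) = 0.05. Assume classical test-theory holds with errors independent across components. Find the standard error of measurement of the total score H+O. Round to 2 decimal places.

4.09

Var(total) = 140.26 + 6.435 = 146.695.
True-score variance = 123.529 + 6.435 = 129.964, so reliability = 0.8860.
Error variance = 146.695 − 129.964 = 16.7305; SEM = √16.7305 = 4.09.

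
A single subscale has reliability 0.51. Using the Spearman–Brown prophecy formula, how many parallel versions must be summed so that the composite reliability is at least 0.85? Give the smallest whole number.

k ≥ ρ*(1−ρ₁)/(ρ₁(1−ρ*)) = 0.85·0.49 / (0.51·0.15) = 5.444.
Smallest integer k = 6.

6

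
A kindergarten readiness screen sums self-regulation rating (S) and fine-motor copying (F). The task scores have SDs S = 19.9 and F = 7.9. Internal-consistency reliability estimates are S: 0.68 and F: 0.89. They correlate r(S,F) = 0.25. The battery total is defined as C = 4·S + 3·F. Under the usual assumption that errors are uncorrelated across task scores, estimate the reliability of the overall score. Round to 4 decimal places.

Var(C) = 4²·19.9² + 3²·7.9² + 2·[12·19.9·7.9·0.25] = 6897.85 + 943.26 = 7841.11.
Because errors are independent across components, Cov(Tᵢ,Tⱼ) = Cov(Xᵢ,Xⱼ); the off-diagonal part of the true-score variance is the same as above.
True-score variance = [4²·19.9²·0.68 + 3²·7.9²·0.89] + 943.26 = 4808.49 + 943.26 = 5751.75.
Reliability = 5751.75 / 7841.11 = 0.7335.

0.7335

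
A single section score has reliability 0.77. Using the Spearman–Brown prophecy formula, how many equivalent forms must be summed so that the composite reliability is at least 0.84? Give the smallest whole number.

k ≥ ρ*(1−ρ₁)/(ρ₁(1−ρ*)) = 0.84·0.23 / (0.77·0.16) = 1.568.
Smallest integer k = 2.

2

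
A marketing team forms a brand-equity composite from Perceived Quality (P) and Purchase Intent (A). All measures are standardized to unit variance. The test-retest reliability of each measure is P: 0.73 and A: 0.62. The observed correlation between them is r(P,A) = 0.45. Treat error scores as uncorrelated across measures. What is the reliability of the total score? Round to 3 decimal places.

0.776

Var(P+A) = 2 + 2·[0.45] = 2 + 0.9 = 2.9.
Because errors are independent across components, Cov(Tᵢ,Tⱼ) = Cov(Xᵢ,Xⱼ); the off-diagonal part of the true-score variance is the same as above.
True-score variance = [0.73 + 0.62] + 0.9 = 1.35 + 0.9 = 2.25.
Reliability = 2.25 / 2.9 = 0.776.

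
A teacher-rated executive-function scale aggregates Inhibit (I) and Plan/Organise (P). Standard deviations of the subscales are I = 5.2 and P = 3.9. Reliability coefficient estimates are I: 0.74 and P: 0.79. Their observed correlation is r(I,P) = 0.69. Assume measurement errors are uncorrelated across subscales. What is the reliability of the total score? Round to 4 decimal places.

Var(I+P) = 5.2² + 3.9² + 2·[5.2·3.9·0.69] = 42.25 + 27.9864 = 70.2364.
Under uncorrelated errors the observed covariances equal the true-score covariances, so only the own-variance terms attenuate.
True-score variance = [5.2²·0.74 + 3.9²·0.79] + 27.9864 = 32.0255 + 27.9864 = 60.0119.
Reliability = 60.0119 / 70.2364 = 0.8544.

0.8544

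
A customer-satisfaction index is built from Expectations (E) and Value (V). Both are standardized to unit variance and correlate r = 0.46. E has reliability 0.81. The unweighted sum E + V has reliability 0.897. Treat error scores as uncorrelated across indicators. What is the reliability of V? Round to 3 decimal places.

Var(E+V) = 2 + 2·0.46 = 2.920.
True-score variance = ρ_E + ρ_V + 2·0.46, so 0.897 = (0.81 + ρ_V + 0.92) / 2.920.
ρ_V = 0.897·2.920 − 0.81 − 0.92 = 0.889.

0.889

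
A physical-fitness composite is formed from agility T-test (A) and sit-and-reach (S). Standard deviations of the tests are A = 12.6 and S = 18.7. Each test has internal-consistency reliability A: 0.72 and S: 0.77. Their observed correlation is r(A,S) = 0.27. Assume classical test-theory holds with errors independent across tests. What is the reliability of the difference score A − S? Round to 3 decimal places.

0.672

Var(A−S) = 12.6² + 18.7² − 2·12.6·18.7·0.27 = 508.45 − 127.235 = 381.215.
With uncorrelated errors the cross-covariances are all true-score covariance, so they carry over unchanged; only the diagonal terms shrink to ρᵢσᵢ².
True-score variance = [12.6²·0.72 + 18.7²·0.77] − 127.235 = 383.568 − 127.235 = 256.334.
Reliability = 256.334 / 381.215 = 0.672.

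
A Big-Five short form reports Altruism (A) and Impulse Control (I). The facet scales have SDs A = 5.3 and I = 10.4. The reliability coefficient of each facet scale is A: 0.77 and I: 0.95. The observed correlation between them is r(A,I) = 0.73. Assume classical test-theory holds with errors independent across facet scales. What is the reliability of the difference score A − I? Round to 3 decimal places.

Var(A−I) = 5.3² + 10.4² − 2·5.3·10.4·0.73 = 136.25 − 80.4752 = 55.7748.
With uncorrelated errors the cross-covariances are all true-score covariance, so they carry over unchanged; only the diagonal terms shrink to ρᵢσᵢ².
True-score variance = [5.3²·0.77 + 10.4²·0.95] − 80.4752 = 124.381 − 80.4752 = 43.9061.
Reliability = 43.9061 / 55.7748 = 0.787.

0.787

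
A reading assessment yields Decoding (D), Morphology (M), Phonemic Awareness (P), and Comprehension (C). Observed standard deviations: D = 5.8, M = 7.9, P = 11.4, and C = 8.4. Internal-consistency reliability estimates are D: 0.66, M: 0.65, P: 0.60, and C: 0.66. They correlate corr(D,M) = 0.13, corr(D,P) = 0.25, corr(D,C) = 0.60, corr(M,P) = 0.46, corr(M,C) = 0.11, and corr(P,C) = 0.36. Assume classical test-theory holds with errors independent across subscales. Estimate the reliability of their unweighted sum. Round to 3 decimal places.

Var(D+M+P+C) = 5.8² + 7.9² + 11.4² + 8.4² + 2·[5.8·7.9·0.13 + 5.8·11.4·0.25 + 5.8·8.4·0.60 + 7.9·11.4·0.46 + 7.9·8.4·0.11 + 11.4·8.4·0.36] = 296.57 + 269.839 = 566.409.
With uncorrelated errors the cross-covariances are all true-score covariance, so they carry over unchanged; only the diagonal terms shrink to ρᵢσᵢ².
True-score variance = [5.8²·0.66 + 7.9²·0.65 + 11.4²·0.60 + 8.4²·0.66] + 269.839 = 187.315 + 269.839 = 457.153.
Reliability = 457.153 / 566.409 = 0.807.

0.807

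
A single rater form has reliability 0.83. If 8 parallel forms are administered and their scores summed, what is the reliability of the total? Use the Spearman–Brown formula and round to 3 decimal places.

0.975

ρ_k = kρ / (1 + (k−1)ρ) = 8·0.83 / (1 + 7·0.83) = 6.640 / 6.810 = 0.975.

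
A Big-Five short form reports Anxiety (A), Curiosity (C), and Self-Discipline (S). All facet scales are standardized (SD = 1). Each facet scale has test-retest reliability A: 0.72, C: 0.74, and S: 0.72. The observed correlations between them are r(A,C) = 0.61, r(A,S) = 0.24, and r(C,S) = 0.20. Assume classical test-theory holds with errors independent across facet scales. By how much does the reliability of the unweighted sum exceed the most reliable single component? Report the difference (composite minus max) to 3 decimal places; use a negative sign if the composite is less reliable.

0.099

Var(sum) = 3 + 2.1 = 5.1; true-score variance = 2.18 + 2.1 = 4.28; composite reliability = 0.8392.
Max component reliability = 0.7400.
Difference = 0.8392 − 0.7400 = 0.099.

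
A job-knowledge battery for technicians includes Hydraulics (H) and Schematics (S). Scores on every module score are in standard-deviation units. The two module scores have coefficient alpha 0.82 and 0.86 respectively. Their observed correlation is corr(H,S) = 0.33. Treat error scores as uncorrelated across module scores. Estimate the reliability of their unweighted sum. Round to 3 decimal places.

0.880

Var(H+S) = 2 + 2·[0.33] = 2 + 0.66 = 2.66.
Because errors are independent across components, Cov(Tᵢ,Tⱼ) = Cov(Xᵢ,Xⱼ); the off-diagonal part of the true-score variance is the same as above.
True-score variance = [0.82 + 0.86] + 0.66 = 1.68 + 0.66 = 2.34.
Reliability = 2.34 / 2.66 = 0.880.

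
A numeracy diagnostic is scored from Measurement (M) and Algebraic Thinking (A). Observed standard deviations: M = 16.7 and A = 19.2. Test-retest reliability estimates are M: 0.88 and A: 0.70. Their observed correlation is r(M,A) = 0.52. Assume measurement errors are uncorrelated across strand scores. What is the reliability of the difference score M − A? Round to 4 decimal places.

Var(M−A) = 16.7² + 19.2² − 2·16.7·19.2·0.52 = 647.53 − 333.466 = 314.064.
With uncorrelated errors the cross-covariances are all true-score covariance, so they carry over unchanged; only the diagonal terms shrink to ρᵢσᵢ².
True-score variance = [16.7²·0.88 + 19.2²·0.70] − 333.466 = 503.471 − 333.466 = 170.006.
Reliability = 170.006 / 314.064 = 0.5413.

0.5413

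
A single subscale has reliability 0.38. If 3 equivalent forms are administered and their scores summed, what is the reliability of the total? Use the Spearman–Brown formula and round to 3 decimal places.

ρ_k = kρ / (1 + (k−1)ρ) = 3·0.38 / (1 + 2·0.38) = 1.140 / 1.760 = 0.648.

0.648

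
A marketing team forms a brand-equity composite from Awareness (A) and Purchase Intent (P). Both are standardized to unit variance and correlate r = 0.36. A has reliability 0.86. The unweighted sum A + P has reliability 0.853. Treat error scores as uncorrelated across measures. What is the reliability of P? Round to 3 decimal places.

0.740

Var(A+P) = 2 + 2·0.36 = 2.720.
True-score variance = ρ_A + ρ_P + 2·0.36, so 0.853 = (0.86 + ρ_P + 0.72) / 2.720.
ρ_P = 0.853·2.720 − 0.86 − 0.72 = 0.740.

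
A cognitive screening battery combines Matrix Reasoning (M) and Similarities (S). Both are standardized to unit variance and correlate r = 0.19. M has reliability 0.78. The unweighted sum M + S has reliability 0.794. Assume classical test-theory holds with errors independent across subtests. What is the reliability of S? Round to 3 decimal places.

0.730

Var(M+S) = 2 + 2·0.19 = 2.380.
True-score variance = ρ_M + ρ_S + 2·0.19, so 0.794 = (0.78 + ρ_S + 0.38) / 2.380.
ρ_S = 0.794·2.380 − 0.78 − 0.38 = 0.730.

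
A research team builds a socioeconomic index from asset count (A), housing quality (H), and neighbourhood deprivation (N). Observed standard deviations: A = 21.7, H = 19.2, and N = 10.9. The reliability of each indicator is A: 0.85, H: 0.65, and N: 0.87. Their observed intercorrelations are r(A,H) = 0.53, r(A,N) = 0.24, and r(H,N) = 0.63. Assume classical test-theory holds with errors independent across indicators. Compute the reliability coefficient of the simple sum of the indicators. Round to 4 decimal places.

Var(A+H+N) = 21.7² + 19.2² + 10.9² + 2·[21.7·19.2·0.53 + 21.7·10.9·0.24 + 19.2·10.9·0.63] = 958.34 + 818.866 = 1777.21.
Because errors are independent across components, Cov(Tᵢ,Tⱼ) = Cov(Xᵢ,Xⱼ); the off-diagonal part of the true-score variance is the same as above.
True-score variance = [21.7²·0.85 + 19.2²·0.65 + 10.9²·0.87] + 818.866 = 743.237 + 818.866 = 1562.1.
Reliability = 1562.1 / 1777.21 = 0.8790.

0.8790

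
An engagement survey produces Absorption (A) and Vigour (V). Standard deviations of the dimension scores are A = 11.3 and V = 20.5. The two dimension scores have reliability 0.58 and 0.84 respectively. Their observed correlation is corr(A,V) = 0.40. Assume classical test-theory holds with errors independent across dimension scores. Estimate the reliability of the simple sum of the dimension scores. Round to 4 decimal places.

Var(A+V) = 11.3² + 20.5² + 2·[11.3·20.5·0.40] = 547.94 + 185.32 = 733.26.
With uncorrelated errors the cross-covariances are all true-score covariance, so they carry over unchanged; only the diagonal terms shrink to ρᵢσᵢ².
True-score variance = [11.3²·0.58 + 20.5²·0.84] + 185.32 = 427.07 + 185.32 = 612.39.
Reliability = 612.39 / 733.26 = 0.8352.

0.8352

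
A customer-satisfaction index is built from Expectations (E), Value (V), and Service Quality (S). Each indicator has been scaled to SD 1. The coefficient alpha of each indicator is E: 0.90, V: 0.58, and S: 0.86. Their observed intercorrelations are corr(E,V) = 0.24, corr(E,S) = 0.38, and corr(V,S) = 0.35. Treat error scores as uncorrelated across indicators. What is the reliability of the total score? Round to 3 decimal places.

Var(E+V+S) = 3 + 2·[0.24 + 0.38 + 0.35] = 3 + 1.94 = 4.94.
With uncorrelated errors the cross-covariances are all true-score covariance, so they carry over unchanged; only the diagonal terms shrink to ρᵢσᵢ².
True-score variance = [0.90 + 0.58 + 0.86] + 1.94 = 2.34 + 1.94 = 4.28.
Reliability = 4.28 / 4.94 = 0.866.

0.866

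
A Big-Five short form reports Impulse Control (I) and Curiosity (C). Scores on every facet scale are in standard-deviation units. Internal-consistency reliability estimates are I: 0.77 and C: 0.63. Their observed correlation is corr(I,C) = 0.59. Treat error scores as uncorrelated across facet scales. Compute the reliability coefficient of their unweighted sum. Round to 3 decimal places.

Var(I+C) = 2 + 2·[0.59] = 2 + 1.18 = 3.18.
With uncorrelated errors the cross-covariances are all true-score covariance, so they carry over unchanged; only the diagonal terms shrink to ρᵢσᵢ².
True-score variance = [0.77 + 0.63] + 1.18 = 1.4 + 1.18 = 2.58.
Reliability = 2.58 / 3.18 = 0.811.

0.811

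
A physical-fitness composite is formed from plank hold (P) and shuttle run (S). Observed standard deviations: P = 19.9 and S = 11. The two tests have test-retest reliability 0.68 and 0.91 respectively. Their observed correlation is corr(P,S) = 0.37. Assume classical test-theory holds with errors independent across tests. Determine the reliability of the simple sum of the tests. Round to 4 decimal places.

Var(P+S) = 19.9² + 11² + 2·[19.9·11·0.37] = 517.01 + 161.986 = 678.996.
With uncorrelated errors the cross-covariances are all true-score covariance, so they carry over unchanged; only the diagonal terms shrink to ρᵢσᵢ².
True-score variance = [19.9²·0.68 + 11²·0.91] + 161.986 = 379.397 + 161.986 = 541.383.
Reliability = 541.383 / 678.996 = 0.7973.

0.7973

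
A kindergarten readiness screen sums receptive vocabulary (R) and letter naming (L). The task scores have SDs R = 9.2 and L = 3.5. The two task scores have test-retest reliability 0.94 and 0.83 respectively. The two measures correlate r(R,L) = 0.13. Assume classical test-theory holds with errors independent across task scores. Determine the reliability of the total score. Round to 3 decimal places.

Var(R+L) = 9.2² + 3.5² + 2·[9.2·3.5·0.13] = 96.89 + 8.372 = 105.262.
Because errors are independent across components, Cov(Tᵢ,Tⱼ) = Cov(Xᵢ,Xⱼ); the off-diagonal part of the true-score variance is the same as above.
True-score variance = [9.2²·0.94 + 3.5²·0.83] + 8.372 = 89.7291 + 8.372 = 98.1011.
Reliability = 98.1011 / 105.262 = 0.932.

0.932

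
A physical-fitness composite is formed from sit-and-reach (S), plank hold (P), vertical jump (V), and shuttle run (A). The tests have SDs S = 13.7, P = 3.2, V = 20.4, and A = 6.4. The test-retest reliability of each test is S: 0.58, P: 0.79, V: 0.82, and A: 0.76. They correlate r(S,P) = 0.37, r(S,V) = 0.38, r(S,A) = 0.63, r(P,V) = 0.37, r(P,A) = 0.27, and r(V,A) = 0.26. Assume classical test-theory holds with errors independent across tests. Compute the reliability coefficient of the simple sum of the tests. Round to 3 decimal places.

0.854

Var(S+P+V+A) = 13.7² + 3.2² + 20.4² + 6.4² + 2·[13.7·3.2·0.37 + 13.7·20.4·0.38 + 13.7·6.4·0.63 + 3.2·20.4·0.37 + 3.2·6.4·0.27 + 20.4·6.4·0.26] = 655.05 + 482.581 = 1137.63.
With uncorrelated errors the cross-covariances are all true-score covariance, so they carry over unchanged; only the diagonal terms shrink to ρᵢσᵢ².
True-score variance = [13.7²·0.58 + 3.2²·0.79 + 20.4²·0.82 + 6.4²·0.76] + 482.581 = 489.331 + 482.581 = 971.911.
Reliability = 971.911 / 1137.63 = 0.854.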